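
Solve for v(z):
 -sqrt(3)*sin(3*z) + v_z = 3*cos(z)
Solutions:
 v(z) = C1 + 3*sin(z) - sqrt(3)*cos(3*z)/3


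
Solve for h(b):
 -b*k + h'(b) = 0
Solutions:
 h(b) = C1 + b^2*k/2


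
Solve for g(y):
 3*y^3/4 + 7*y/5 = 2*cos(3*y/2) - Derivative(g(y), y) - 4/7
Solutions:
 g(y) = C1 - 3*y^4/16 - 7*y^2/10 - 4*y/7 + 4*sin(3*y/2)/3


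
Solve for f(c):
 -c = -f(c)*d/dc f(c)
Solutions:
 f(c) = -sqrt(C1 + c^2)
 f(c) = sqrt(C1 + c^2)


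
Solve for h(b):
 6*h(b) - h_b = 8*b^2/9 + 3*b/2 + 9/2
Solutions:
 h(b) = C1*exp(6*b) + 4*b^2/27 + 97*b/324 + 1555/1944


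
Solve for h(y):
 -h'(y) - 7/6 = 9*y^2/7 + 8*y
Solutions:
 h(y) = C1 - 3*y^3/7 - 4*y^2 - 7*y/6


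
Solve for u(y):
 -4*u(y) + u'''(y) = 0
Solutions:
 u(y) = C3*exp(2^(2/3)*y) + (C1*sin(2^(2/3)*sqrt(3)*y/2) + C2*cos(2^(2/3)*sqrt(3)*y/2))*exp(-2^(2/3)*y/2)


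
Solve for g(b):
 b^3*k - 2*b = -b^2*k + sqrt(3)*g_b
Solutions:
 g(b) = C1 + sqrt(3)*b^4*k/12 + sqrt(3)*b^3*k/9 - sqrt(3)*b^2/3


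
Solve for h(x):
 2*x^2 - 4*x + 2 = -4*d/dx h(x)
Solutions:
 h(x) = C1 - x^3/6 + x^2/2 - x/2


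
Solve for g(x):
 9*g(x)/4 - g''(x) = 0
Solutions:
 g(x) = C1*exp(-3*x/2) + C2*exp(3*x/2)


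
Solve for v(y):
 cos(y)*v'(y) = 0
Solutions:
 v(y) = C1


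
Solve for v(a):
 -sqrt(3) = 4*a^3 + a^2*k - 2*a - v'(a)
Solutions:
 v(a) = C1 + a^4 + a^3*k/3 - a^2 + sqrt(3)*a


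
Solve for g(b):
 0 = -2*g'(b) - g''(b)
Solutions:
 g(b) = C1 + C2*exp(-2*b)


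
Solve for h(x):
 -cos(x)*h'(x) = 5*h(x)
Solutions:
 h(x) = C1*sqrt(sin(x) - 1)*(sin(x)^2 - 2*sin(x) + 1)/(sqrt(sin(x) + 1)*(sin(x)^2 + 2*sin(x) + 1))


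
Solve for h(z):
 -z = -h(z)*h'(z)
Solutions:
 h(z) = -sqrt(C1 + z^2)
 h(z) = sqrt(C1 + z^2)


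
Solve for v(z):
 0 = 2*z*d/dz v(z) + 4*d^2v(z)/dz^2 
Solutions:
 v(z) = C1 + C2*erf(z/2)


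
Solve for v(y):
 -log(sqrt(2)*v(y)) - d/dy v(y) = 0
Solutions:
 2*Integral(1/(2*log(_y) + log(2)), (_y, v(y))) = C1 - y


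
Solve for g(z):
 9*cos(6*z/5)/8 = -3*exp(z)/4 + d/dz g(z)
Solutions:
 g(z) = C1 + 3*exp(z)/4 + 15*sin(6*z/5)/16


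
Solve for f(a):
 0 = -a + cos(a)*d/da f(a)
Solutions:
 f(a) = C1 + Integral(a/cos(a), a)


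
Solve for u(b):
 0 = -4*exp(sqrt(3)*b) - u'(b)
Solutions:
 u(b) = C1 - 4*sqrt(3)*exp(sqrt(3)*b)/3


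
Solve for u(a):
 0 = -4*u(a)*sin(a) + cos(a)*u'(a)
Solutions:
 u(a) = C1/cos(a)^4


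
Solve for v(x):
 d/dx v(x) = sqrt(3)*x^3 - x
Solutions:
 v(x) = C1 + sqrt(3)*x^4/4 - x^2/2


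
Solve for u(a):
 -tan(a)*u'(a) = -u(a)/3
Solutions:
 u(a) = C1*sin(a)^(1/3)


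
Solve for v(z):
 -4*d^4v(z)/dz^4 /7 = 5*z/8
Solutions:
 v(z) = C1 + C2*z + C3*z^2 + C4*z^3 - 7*z^5/768


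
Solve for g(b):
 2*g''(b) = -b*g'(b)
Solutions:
 g(b) = C1 + C2*erf(b/2)


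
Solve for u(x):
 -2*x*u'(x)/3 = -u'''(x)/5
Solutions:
 u(x) = C1 + Integral(C2*airyai(10^(1/3)*3^(2/3)*x/3) + C3*airybi(10^(1/3)*3^(2/3)*x/3), x)


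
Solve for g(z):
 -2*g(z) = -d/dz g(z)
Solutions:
 g(z) = C1*exp(2*z)


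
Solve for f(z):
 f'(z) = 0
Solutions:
 f(z) = C1


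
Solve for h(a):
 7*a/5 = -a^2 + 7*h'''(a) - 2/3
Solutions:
 h(a) = C1 + C2*a + C3*a^2 + a^5/420 + a^4/120 + a^3/63


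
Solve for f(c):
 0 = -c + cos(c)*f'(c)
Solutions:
 f(c) = C1 + Integral(c/cos(c), c)


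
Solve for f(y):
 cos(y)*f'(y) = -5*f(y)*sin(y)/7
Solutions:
 f(y) = C1*cos(y)^(5/7)


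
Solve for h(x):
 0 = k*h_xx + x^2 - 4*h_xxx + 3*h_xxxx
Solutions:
 h(x) = C1 + C2*x + C3*exp(x*(2 - sqrt(4 - 3*k))/3) + C4*exp(x*(sqrt(4 - 3*k) + 2)/3) - x^4/(12*k) - 4*x^3/(3*k^2) + x^2*(3 - 16/k)/k^2


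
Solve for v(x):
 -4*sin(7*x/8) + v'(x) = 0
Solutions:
 v(x) = C1 - 32*cos(7*x/8)/7


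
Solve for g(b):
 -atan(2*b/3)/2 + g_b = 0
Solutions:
 g(b) = C1 + b*atan(2*b/3)/2 - 3*log(4*b^2 + 9)/8


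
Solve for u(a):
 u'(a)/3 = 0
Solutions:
 u(a) = C1


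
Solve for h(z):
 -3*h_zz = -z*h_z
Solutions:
 h(z) = C1 + C2*erfi(sqrt(6)*z/6)


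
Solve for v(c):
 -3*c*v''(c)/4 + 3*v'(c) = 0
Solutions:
 v(c) = C1 + C2*c^5


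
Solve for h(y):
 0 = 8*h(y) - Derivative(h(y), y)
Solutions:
 h(y) = C1*exp(8*y)


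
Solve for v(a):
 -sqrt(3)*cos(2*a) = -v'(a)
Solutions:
 v(a) = C1 + sqrt(3)*sin(2*a)/2


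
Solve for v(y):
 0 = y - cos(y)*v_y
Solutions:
 v(y) = C1 + Integral(y/cos(y), y)


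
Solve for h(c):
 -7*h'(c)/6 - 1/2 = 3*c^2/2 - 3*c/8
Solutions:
 h(c) = C1 - 3*c^3/7 + 9*c^2/56 - 3*c/7


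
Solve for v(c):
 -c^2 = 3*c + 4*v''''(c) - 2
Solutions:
 v(c) = C1 + C2*c + C3*c^2 + C4*c^3 - c^6/1440 - c^5/160 + c^4/48


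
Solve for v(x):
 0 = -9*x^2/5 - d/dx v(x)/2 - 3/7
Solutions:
 v(x) = C1 - 6*x^3/5 - 6*x/7


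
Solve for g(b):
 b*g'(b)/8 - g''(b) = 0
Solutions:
 g(b) = C1 + C2*erfi(b/4)


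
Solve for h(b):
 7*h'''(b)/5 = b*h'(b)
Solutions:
 h(b) = C1 + Integral(C2*airyai(5^(1/3)*7^(2/3)*b/7) + C3*airybi(5^(1/3)*7^(2/3)*b/7), b)


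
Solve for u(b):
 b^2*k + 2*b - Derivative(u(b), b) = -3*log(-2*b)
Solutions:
 u(b) = C1 + b^3*k/3 + b^2 + 3*b*log(-b) + 3*b*(-1 + log(2))


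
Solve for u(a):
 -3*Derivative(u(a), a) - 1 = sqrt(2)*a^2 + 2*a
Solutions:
 u(a) = C1 - sqrt(2)*a^3/9 - a^2/3 - a/3


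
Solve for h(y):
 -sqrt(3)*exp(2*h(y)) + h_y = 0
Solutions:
 h(y) = log(-sqrt(-1/(C1 + sqrt(3)*y))) - log(2)/2
 h(y) = log(-1/(C1 + sqrt(3)*y))/2 - log(2)/2


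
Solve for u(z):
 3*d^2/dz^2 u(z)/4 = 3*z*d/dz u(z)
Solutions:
 u(z) = C1 + C2*erfi(sqrt(2)*z)


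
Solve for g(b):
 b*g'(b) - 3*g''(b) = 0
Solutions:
 g(b) = C1 + C2*erfi(sqrt(6)*b/6)


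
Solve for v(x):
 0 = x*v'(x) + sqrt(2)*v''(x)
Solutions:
 v(x) = C1 + C2*erf(2^(1/4)*x/2)


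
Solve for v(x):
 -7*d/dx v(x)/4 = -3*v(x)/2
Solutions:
 v(x) = C1*exp(6*x/7)


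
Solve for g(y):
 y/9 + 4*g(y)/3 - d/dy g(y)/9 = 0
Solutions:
 g(y) = C1*exp(12*y) - y/12 - 1/144


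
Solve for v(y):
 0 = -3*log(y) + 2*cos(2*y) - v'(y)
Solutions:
 v(y) = C1 - 3*y*log(y) + 3*y + sin(2*y)


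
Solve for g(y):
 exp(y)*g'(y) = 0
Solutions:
 g(y) = C1


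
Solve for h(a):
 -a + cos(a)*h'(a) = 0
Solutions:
 h(a) = C1 + Integral(a/cos(a), a)


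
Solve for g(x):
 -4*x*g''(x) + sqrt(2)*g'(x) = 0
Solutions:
 g(x) = C1 + C2*x^(sqrt(2)/4 + 1)


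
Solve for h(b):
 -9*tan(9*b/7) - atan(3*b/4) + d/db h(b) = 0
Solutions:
 h(b) = C1 + b*atan(3*b/4) - 2*log(9*b^2 + 16)/3 - 7*log(cos(9*b/7))


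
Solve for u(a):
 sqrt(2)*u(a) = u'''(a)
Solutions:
 u(a) = C3*exp(2^(1/6)*a) + (C1*sin(2^(1/6)*sqrt(3)*a/2) + C2*cos(2^(1/6)*sqrt(3)*a/2))*exp(-2^(1/6)*a/2)


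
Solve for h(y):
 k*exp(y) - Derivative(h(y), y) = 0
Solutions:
 h(y) = C1 + k*exp(y)


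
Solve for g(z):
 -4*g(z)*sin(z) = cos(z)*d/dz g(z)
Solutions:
 g(z) = C1*cos(z)^4


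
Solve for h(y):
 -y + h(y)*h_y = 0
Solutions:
 h(y) = -sqrt(C1 + y^2)
 h(y) = sqrt(C1 + y^2)


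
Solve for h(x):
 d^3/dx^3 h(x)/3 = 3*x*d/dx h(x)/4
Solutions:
 h(x) = C1 + Integral(C2*airyai(2^(1/3)*3^(2/3)*x/2) + C3*airybi(2^(1/3)*3^(2/3)*x/2), x)


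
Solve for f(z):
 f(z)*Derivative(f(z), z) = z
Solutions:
 f(z) = -sqrt(C1 + z^2)
 f(z) = sqrt(C1 + z^2)


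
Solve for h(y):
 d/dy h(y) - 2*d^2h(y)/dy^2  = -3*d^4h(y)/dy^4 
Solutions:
 h(y) = C1 + C4*exp(-y) + (C2*sin(sqrt(3)*y/6) + C3*cos(sqrt(3)*y/6))*exp(y/2)


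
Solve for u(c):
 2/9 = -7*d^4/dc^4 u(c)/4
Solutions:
 u(c) = C1 + C2*c + C3*c^2 + C4*c^3 - c^4/189


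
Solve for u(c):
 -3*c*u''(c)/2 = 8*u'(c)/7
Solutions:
 u(c) = C1 + C2*c^(5/21)


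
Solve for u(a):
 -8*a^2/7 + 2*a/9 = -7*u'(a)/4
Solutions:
 u(a) = C1 + 32*a^3/147 - 4*a^2/63


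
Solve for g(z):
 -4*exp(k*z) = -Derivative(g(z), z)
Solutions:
 g(z) = C1 + 4*exp(k*z)/k


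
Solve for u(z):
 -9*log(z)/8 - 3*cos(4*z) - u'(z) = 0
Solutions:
 u(z) = C1 - 9*z*log(z)/8 + 9*z/8 - 3*sin(4*z)/4


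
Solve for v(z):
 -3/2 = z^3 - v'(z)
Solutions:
 v(z) = C1 + z^4/4 + 3*z/2


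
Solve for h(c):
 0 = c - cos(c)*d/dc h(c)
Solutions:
 h(c) = C1 + Integral(c/cos(c), c)


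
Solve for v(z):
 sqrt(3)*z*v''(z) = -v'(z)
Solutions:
 v(z) = C1 + C2*z^(1 - sqrt(3)/3)


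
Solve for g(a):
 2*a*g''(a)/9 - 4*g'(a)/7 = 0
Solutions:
 g(a) = C1 + C2*a^(25/7)


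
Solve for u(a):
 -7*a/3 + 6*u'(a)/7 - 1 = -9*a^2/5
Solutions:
 u(a) = C1 - 7*a^3/10 + 49*a^2/36 + 7*a/6


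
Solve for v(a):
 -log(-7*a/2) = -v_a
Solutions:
 v(a) = C1 + a*log(-a) + a*(-1 - log(2) + log(7))


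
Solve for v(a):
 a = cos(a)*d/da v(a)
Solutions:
 v(a) = C1 + Integral(a/cos(a), a)


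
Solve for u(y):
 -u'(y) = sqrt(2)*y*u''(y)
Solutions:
 u(y) = C1 + C2*y^(1 - sqrt(2)/2)


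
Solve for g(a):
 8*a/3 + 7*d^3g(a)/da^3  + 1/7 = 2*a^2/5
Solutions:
 g(a) = C1 + C2*a + C3*a^2 + a^5/1050 - a^4/63 - a^3/294


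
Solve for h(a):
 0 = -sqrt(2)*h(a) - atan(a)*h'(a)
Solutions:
 h(a) = C1*exp(-sqrt(2)*Integral(1/atan(a), a))


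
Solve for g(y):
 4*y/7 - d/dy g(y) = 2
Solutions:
 g(y) = C1 + 2*y^2/7 - 2*y


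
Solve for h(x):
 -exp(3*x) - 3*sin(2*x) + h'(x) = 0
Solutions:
 h(x) = C1 + exp(3*x)/3 - 3*cos(2*x)/2


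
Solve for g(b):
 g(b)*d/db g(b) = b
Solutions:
 g(b) = -sqrt(C1 + b^2)
 g(b) = sqrt(C1 + b^2)


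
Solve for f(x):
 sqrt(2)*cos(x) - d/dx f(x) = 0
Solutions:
 f(x) = C1 + sqrt(2)*sin(x)


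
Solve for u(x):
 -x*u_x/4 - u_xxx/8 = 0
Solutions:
 u(x) = C1 + Integral(C2*airyai(-2^(1/3)*x) + C3*airybi(-2^(1/3)*x), x)


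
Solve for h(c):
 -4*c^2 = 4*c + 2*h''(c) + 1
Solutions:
 h(c) = C1 + C2*c - c^4/6 - c^3/3 - c^2/4


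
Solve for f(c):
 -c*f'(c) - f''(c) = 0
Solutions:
 f(c) = C1 + C2*erf(sqrt(2)*c/2)


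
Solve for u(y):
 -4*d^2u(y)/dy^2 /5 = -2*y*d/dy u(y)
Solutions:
 u(y) = C1 + C2*erfi(sqrt(5)*y/2)


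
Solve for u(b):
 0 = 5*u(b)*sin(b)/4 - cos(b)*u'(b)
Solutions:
 u(b) = C1/cos(b)^(5/4)


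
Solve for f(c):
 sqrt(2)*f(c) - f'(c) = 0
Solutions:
 f(c) = C1*exp(sqrt(2)*c)


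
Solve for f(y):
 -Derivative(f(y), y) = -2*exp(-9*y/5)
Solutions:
 f(y) = C1 - 10*exp(-9*y/5)/9


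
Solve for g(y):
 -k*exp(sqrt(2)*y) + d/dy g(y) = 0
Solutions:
 g(y) = C1 + sqrt(2)*k*exp(sqrt(2)*y)/2


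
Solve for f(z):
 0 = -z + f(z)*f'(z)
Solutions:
 f(z) = -sqrt(C1 + z^2)
 f(z) = sqrt(C1 + z^2)


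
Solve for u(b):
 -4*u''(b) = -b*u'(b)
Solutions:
 u(b) = C1 + C2*erfi(sqrt(2)*b/4)


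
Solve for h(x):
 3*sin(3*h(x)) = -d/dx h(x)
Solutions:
 h(x) = -acos((-C1 - exp(18*x))/(C1 - exp(18*x)))/3 + 2*pi/3
 h(x) = acos((-C1 - exp(18*x))/(C1 - exp(18*x)))/3


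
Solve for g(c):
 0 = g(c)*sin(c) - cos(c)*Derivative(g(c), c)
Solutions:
 g(c) = C1/cos(c)


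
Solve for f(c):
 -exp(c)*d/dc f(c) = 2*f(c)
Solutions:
 f(c) = C1*exp(2*exp(-c))


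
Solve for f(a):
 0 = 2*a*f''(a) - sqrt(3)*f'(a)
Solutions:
 f(a) = C1 + C2*a^(sqrt(3)/2 + 1)


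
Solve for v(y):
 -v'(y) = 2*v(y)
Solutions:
 v(y) = C1*exp(-2*y)


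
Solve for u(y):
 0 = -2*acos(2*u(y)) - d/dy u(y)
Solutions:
 Integral(1/acos(2*_y), (_y, u(y))) = C1 - 2*y


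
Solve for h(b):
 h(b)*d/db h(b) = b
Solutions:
 h(b) = -sqrt(C1 + b^2)
 h(b) = sqrt(C1 + b^2)


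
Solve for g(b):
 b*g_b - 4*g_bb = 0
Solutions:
 g(b) = C1 + C2*erfi(sqrt(2)*b/4)


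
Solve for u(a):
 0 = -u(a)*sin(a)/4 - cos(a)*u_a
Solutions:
 u(a) = C1*cos(a)^(1/4)


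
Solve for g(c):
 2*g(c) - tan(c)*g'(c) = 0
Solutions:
 g(c) = C1*sin(c)^2


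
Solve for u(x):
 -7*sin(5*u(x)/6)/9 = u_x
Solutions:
 7*x/9 + 3*log(cos(5*u(x)/6) - 1)/5 - 3*log(cos(5*u(x)/6) + 1)/5 = C1


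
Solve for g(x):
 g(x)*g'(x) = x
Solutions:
 g(x) = -sqrt(C1 + x^2)
 g(x) = sqrt(C1 + x^2)


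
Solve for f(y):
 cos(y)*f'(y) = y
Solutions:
 f(y) = C1 + Integral(y/cos(y), y)


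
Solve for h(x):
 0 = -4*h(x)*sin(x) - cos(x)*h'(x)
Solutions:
 h(x) = C1*cos(x)^4


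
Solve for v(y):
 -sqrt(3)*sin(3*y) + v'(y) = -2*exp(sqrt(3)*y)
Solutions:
 v(y) = C1 - 2*sqrt(3)*exp(sqrt(3)*y)/3 - sqrt(3)*cos(3*y)/3


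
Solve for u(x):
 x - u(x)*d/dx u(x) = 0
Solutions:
 u(x) = -sqrt(C1 + x^2)
 u(x) = sqrt(C1 + x^2)


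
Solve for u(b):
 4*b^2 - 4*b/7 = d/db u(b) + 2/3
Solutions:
 u(b) = C1 + 4*b^3/3 - 2*b^2/7 - 2*b/3


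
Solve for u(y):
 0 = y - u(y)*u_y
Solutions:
 u(y) = -sqrt(C1 + y^2)
 u(y) = sqrt(C1 + y^2)


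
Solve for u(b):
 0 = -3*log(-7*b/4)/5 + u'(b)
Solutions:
 u(b) = C1 + 3*b*log(-b)/5 + 3*b*(-2*log(2) - 1 + log(7))/5


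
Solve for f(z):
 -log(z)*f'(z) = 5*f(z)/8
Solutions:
 f(z) = C1*exp(-5*li(z)/8)


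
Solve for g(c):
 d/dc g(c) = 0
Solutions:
 g(c) = C1


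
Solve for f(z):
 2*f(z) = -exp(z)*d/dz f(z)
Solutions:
 f(z) = C1*exp(2*exp(-z))


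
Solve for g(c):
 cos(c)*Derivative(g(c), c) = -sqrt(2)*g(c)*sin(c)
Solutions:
 g(c) = C1*cos(c)^(sqrt(2))


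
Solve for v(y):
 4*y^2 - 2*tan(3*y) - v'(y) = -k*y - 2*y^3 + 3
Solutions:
 v(y) = C1 + k*y^2/2 + y^4/2 + 4*y^3/3 - 3*y + 2*log(cos(3*y))/3


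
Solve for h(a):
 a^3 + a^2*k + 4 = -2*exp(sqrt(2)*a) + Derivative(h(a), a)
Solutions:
 h(a) = C1 + a^4/4 + a^3*k/3 + 4*a + sqrt(2)*exp(sqrt(2)*a)


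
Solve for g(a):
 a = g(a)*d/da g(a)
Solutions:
 g(a) = -sqrt(C1 + a^2)
 g(a) = sqrt(C1 + a^2)


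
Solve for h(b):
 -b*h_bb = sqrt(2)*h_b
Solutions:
 h(b) = C1 + C2*b^(1 - sqrt(2))


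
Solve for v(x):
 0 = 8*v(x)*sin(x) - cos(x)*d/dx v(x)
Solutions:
 v(x) = C1/cos(x)^8


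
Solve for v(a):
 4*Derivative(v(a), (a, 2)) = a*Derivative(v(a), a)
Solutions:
 v(a) = C1 + C2*erfi(sqrt(2)*a/4)


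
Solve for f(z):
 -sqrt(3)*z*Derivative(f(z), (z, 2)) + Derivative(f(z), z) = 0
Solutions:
 f(z) = C1 + C2*z^(sqrt(3)/3 + 1)


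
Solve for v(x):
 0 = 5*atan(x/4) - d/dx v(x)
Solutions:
 v(x) = C1 + 5*x*atan(x/4) - 10*log(x^2 + 16)


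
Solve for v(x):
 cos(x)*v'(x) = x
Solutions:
 v(x) = C1 + Integral(x/cos(x), x)


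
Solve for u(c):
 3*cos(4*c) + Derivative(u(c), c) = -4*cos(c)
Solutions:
 u(c) = C1 - 4*sin(c) - 3*sin(4*c)/4


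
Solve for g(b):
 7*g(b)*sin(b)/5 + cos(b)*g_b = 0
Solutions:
 g(b) = C1*cos(b)^(7/5)


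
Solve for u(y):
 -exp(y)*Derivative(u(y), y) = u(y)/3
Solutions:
 u(y) = C1*exp(exp(-y)/3)


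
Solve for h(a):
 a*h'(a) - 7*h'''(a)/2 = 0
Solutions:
 h(a) = C1 + Integral(C2*airyai(2^(1/3)*7^(2/3)*a/7) + C3*airybi(2^(1/3)*7^(2/3)*a/7), a)


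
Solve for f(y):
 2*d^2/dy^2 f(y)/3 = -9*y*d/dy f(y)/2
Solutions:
 f(y) = C1 + C2*erf(3*sqrt(6)*y/4)


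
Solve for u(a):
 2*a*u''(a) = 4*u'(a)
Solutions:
 u(a) = C1 + C2*a^3


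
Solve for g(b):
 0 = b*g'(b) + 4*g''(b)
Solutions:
 g(b) = C1 + C2*erf(sqrt(2)*b/4)


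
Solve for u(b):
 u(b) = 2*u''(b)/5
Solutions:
 u(b) = C1*exp(-sqrt(10)*b/2) + C2*exp(sqrt(10)*b/2)


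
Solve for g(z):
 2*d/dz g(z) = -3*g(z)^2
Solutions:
 g(z) = 2/(C1 + 3*z)


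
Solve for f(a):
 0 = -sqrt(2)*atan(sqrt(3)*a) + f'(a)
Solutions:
 f(a) = C1 + sqrt(2)*(a*atan(sqrt(3)*a) - sqrt(3)*log(3*a^2 + 1)/6)


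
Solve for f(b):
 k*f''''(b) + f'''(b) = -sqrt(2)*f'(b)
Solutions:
 f(b) = C1 + C2*exp(-b*((sqrt(((27*sqrt(2) + 2/k^2)^2 - 4/k^4)/k^2)/2 + 27*sqrt(2)/(2*k) + k^(-3))^(1/3) + 1/k + 1/(k^2*(sqrt(((27*sqrt(2) + 2/k^2)^2 - 4/k^4)/k^2)/2 + 27*sqrt(2)/(2*k) + k^(-3))^(1/3)))/3) + C3*exp(b*((sqrt(((27*sqrt(2) + 2/k^2)^2 - 4/k^4)/k^2)/2 + 27*sqrt(2)/(2*k) + k^(-3))^(1/3) - sqrt(3)*I*(sqrt(((27*sqrt(2) + 2/k^2)^2 - 4/k^4)/k^2)/2 + 27*sqrt(2)/(2*k) + k^(-3))^(1/3) - 2/k - 4/(k^2*(-1 + sqrt(3)*I)*(sqrt(((27*sqrt(2) + 2/k^2)^2 - 4/k^4)/k^2)/2 + 27*sqrt(2)/(2*k) + k^(-3))^(1/3)))/6) + C4*exp(b*((sqrt(((27*sqrt(2) + 2/k^2)^2 - 4/k^4)/k^2)/2 + 27*sqrt(2)/(2*k) + k^(-3))^(1/3) + sqrt(3)*I*(sqrt(((27*sqrt(2) + 2/k^2)^2 - 4/k^4)/k^2)/2 + 27*sqrt(2)/(2*k) + k^(-3))^(1/3) - 2/k + 4/(k^2*(1 + sqrt(3)*I)*(sqrt(((27*sqrt(2) + 2/k^2)^2 - 4/k^4)/k^2)/2 + 27*sqrt(2)/(2*k) + k^(-3))^(1/3)))/6)


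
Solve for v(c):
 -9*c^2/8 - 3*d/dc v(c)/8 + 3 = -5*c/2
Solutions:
 v(c) = C1 - c^3 + 10*c^2/3 + 8*c


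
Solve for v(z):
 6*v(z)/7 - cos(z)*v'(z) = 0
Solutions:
 v(z) = C1*(sin(z) + 1)^(3/7)/(sin(z) - 1)^(3/7)


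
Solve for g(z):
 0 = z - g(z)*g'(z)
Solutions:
 g(z) = -sqrt(C1 + z^2)
 g(z) = sqrt(C1 + z^2)


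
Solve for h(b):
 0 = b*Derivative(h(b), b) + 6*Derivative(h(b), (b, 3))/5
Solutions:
 h(b) = C1 + Integral(C2*airyai(-5^(1/3)*6^(2/3)*b/6) + C3*airybi(-5^(1/3)*6^(2/3)*b/6), b)


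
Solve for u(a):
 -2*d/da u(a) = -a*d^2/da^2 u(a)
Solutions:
 u(a) = C1 + C2*a^3


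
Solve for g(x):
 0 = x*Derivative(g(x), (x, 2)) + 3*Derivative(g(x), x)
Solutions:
 g(x) = C1 + C2/x^2


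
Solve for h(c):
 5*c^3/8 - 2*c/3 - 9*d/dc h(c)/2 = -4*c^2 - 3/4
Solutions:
 h(c) = C1 + 5*c^4/144 + 8*c^3/27 - 2*c^2/27 + c/6


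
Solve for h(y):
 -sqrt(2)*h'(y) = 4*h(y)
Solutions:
 h(y) = C1*exp(-2*sqrt(2)*y)


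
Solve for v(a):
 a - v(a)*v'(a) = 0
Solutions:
 v(a) = -sqrt(C1 + a^2)
 v(a) = sqrt(C1 + a^2)


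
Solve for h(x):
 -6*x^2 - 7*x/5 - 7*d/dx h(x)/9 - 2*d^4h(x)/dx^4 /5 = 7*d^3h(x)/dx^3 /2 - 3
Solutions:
 h(x) = C1 + C2*exp(x*(-70 + 35*35^(2/3)/(4*sqrt(7494) + 1273)^(1/3) + 35^(1/3)*(4*sqrt(7494) + 1273)^(1/3))/24)*sin(sqrt(3)*35^(1/3)*x*(-(4*sqrt(7494) + 1273)^(1/3) + 35*35^(1/3)/(4*sqrt(7494) + 1273)^(1/3))/24) + C3*exp(x*(-70 + 35*35^(2/3)/(4*sqrt(7494) + 1273)^(1/3) + 35^(1/3)*(4*sqrt(7494) + 1273)^(1/3))/24)*cos(sqrt(3)*35^(1/3)*x*(-(4*sqrt(7494) + 1273)^(1/3) + 35*35^(1/3)/(4*sqrt(7494) + 1273)^(1/3))/24) + C4*exp(-x*(35*35^(2/3)/(4*sqrt(7494) + 1273)^(1/3) + 35 + 35^(1/3)*(4*sqrt(7494) + 1273)^(1/3))/12) - 18*x^3/7 - 9*x^2/10 + 513*x/7


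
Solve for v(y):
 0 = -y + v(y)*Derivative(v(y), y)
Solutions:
 v(y) = -sqrt(C1 + y^2)
 v(y) = sqrt(C1 + y^2)


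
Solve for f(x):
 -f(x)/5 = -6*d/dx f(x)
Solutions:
 f(x) = C1*exp(x/30)


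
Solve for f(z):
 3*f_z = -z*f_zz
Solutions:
 f(z) = C1 + C2/z^2


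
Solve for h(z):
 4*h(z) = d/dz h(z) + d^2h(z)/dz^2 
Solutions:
 h(z) = C1*exp(z*(-1 + sqrt(17))/2) + C2*exp(-z*(1 + sqrt(17))/2)


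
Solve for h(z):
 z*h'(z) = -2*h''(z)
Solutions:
 h(z) = C1 + C2*erf(z/2)


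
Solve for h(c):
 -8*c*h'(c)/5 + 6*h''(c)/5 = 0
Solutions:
 h(c) = C1 + C2*erfi(sqrt(6)*c/3)


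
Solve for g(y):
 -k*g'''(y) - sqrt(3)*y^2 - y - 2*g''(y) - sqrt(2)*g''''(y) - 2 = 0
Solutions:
 g(y) = C1 + C2*y + C3*exp(sqrt(2)*y*(-k + sqrt(k^2 - 8*sqrt(2)))/4) + C4*exp(-sqrt(2)*y*(k + sqrt(k^2 - 8*sqrt(2)))/4) - sqrt(3)*y^4/24 + y^3*(sqrt(3)*k - 1)/12 + y^2*(-sqrt(3)*k^2 + k - 4 + 2*sqrt(6))/8


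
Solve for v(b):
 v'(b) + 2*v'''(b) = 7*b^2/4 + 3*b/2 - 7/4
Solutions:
 v(b) = C1 + C2*sin(sqrt(2)*b/2) + C3*cos(sqrt(2)*b/2) + 7*b^3/12 + 3*b^2/4 - 35*b/4


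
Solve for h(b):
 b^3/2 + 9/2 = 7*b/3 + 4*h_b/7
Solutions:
 h(b) = C1 + 7*b^4/32 - 49*b^2/24 + 63*b/8


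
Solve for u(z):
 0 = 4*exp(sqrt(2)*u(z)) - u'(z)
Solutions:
 u(z) = sqrt(2)*(2*log(-1/(C1 + 4*z)) - log(2))/4


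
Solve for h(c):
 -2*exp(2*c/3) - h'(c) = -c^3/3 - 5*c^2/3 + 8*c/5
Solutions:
 h(c) = C1 + c^4/12 + 5*c^3/9 - 4*c^2/5 - 3*exp(2*c/3)


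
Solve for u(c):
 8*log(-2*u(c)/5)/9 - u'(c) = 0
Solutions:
 -9*Integral(1/(log(-_y) - log(5) + log(2)), (_y, u(c)))/8 = C1 - c


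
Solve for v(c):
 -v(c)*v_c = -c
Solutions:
 v(c) = -sqrt(C1 + c^2)
 v(c) = sqrt(C1 + c^2)


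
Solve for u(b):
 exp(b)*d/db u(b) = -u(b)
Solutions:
 u(b) = C1*exp(exp(-b))


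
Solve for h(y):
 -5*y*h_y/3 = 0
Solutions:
 h(y) = C1


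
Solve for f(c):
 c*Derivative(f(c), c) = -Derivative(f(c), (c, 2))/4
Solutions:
 f(c) = C1 + C2*erf(sqrt(2)*c)


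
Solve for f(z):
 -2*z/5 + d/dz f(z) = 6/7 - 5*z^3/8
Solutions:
 f(z) = C1 - 5*z^4/32 + z^2/5 + 6*z/7


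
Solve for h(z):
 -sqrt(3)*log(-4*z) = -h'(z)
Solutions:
 h(z) = C1 + sqrt(3)*z*log(-z) + sqrt(3)*z*(-1 + 2*log(2))


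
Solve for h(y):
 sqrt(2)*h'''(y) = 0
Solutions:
 h(y) = C1 + C2*y + C3*y^2


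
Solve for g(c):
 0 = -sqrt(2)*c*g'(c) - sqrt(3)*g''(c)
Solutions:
 g(c) = C1 + C2*erf(6^(3/4)*c/6)


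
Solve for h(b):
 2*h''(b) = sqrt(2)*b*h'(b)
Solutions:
 h(b) = C1 + C2*erfi(2^(1/4)*b/2)


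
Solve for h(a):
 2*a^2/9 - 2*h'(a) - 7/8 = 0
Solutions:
 h(a) = C1 + a^3/27 - 7*a/16


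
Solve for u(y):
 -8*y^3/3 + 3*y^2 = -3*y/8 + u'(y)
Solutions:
 u(y) = C1 - 2*y^4/3 + y^3 + 3*y^2/16


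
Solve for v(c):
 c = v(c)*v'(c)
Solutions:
 v(c) = -sqrt(C1 + c^2)
 v(c) = sqrt(C1 + c^2)


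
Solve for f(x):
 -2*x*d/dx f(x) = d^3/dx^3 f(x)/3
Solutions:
 f(x) = C1 + Integral(C2*airyai(-6^(1/3)*x) + C3*airybi(-6^(1/3)*x), x)


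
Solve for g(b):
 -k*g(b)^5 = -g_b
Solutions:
 g(b) = -(-1/(C1 + 4*b*k))^(1/4)
 g(b) = (-1/(C1 + 4*b*k))^(1/4)
 g(b) = -I*(-1/(C1 + 4*b*k))^(1/4)
 g(b) = I*(-1/(C1 + 4*b*k))^(1/4)


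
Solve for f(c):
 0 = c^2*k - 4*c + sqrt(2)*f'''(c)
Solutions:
 f(c) = C1 + C2*c + C3*c^2 - sqrt(2)*c^5*k/120 + sqrt(2)*c^4/12


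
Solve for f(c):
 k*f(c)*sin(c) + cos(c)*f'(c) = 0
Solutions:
 f(c) = C1*exp(k*log(cos(c)))


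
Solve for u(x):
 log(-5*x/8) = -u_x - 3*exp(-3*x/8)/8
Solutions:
 u(x) = C1 - x*log(-x) + x*(-log(5) + 1 + 3*log(2)) + exp(-3*x/8)


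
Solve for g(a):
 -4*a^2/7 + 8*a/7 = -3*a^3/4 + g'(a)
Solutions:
 g(a) = C1 + 3*a^4/16 - 4*a^3/21 + 4*a^2/7


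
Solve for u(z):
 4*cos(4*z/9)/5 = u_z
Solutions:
 u(z) = C1 + 9*sin(4*z/9)/5


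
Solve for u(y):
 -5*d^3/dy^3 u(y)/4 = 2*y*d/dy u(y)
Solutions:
 u(y) = C1 + Integral(C2*airyai(-2*5^(2/3)*y/5) + C3*airybi(-2*5^(2/3)*y/5), y)


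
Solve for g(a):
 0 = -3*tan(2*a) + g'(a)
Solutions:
 g(a) = C1 - 3*log(cos(2*a))/2


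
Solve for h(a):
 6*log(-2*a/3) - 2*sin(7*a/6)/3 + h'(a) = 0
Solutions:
 h(a) = C1 - 6*a*log(-a) - 6*a*log(2) + 6*a + 6*a*log(3) - 4*cos(7*a/6)/7


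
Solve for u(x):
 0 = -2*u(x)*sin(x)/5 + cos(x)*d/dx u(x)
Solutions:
 u(x) = C1/cos(x)^(2/5)


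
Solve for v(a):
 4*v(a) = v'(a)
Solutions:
 v(a) = C1*exp(4*a)


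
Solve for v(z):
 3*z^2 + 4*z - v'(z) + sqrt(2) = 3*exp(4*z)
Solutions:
 v(z) = C1 + z^3 + 2*z^2 + sqrt(2)*z - 3*exp(4*z)/4


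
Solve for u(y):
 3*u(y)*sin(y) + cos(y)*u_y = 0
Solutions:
 u(y) = C1*cos(y)^3


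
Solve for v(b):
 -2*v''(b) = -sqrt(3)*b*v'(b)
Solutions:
 v(b) = C1 + C2*erfi(3^(1/4)*b/2)


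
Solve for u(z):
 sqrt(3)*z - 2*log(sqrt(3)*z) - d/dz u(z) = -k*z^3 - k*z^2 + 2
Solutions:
 u(z) = C1 + k*z^4/4 + k*z^3/3 + sqrt(3)*z^2/2 - 2*z*log(z) - z*log(3)


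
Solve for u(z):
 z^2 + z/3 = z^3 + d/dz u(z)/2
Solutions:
 u(z) = C1 - z^4/2 + 2*z^3/3 + z^2/3


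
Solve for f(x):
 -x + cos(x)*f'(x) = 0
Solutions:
 f(x) = C1 + Integral(x/cos(x), x)


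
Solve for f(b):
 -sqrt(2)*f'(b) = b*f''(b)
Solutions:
 f(b) = C1 + C2*b^(1 - sqrt(2))


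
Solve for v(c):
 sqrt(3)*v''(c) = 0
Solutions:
 v(c) = C1 + C2*c


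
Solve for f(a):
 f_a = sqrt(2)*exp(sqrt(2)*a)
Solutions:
 f(a) = C1 + exp(sqrt(2)*a)


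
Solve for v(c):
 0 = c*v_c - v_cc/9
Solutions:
 v(c) = C1 + C2*erfi(3*sqrt(2)*c/2)


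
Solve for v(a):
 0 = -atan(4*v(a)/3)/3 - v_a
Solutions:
 Integral(1/atan(4*_y/3), (_y, v(a))) = C1 - a/3


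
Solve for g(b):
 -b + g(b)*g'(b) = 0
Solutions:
 g(b) = -sqrt(C1 + b^2)
 g(b) = sqrt(C1 + b^2)


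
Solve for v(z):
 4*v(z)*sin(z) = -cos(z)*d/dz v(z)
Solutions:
 v(z) = C1*cos(z)^4


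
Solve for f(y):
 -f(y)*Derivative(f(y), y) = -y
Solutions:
 f(y) = -sqrt(C1 + y^2)
 f(y) = sqrt(C1 + y^2)


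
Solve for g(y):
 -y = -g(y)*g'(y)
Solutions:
 g(y) = -sqrt(C1 + y^2)
 g(y) = sqrt(C1 + y^2)


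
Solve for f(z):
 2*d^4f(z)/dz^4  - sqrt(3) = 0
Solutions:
 f(z) = C1 + C2*z + C3*z^2 + C4*z^3 + sqrt(3)*z^4/48


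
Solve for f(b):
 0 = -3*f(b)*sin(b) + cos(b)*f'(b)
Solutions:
 f(b) = C1/cos(b)^3


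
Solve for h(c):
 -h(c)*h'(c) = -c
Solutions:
 h(c) = -sqrt(C1 + c^2)
 h(c) = sqrt(C1 + c^2)


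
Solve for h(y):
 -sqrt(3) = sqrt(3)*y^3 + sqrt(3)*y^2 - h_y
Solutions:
 h(y) = C1 + sqrt(3)*y^4/4 + sqrt(3)*y^3/3 + sqrt(3)*y


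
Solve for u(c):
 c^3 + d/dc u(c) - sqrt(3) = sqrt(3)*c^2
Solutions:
 u(c) = C1 - c^4/4 + sqrt(3)*c^3/3 + sqrt(3)*c


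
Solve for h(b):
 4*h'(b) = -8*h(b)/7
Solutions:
 h(b) = C1*exp(-2*b/7)


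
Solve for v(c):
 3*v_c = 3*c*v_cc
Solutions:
 v(c) = C1 + C2*c^2


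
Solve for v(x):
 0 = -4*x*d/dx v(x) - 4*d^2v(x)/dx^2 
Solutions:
 v(x) = C1 + C2*erf(sqrt(2)*x/2)


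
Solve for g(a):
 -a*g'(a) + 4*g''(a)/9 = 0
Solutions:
 g(a) = C1 + C2*erfi(3*sqrt(2)*a/4)


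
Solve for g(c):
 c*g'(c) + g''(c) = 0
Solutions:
 g(c) = C1 + C2*erf(sqrt(2)*c/2)


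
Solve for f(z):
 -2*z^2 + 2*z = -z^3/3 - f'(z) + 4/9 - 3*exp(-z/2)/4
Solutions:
 f(z) = C1 - z^4/12 + 2*z^3/3 - z^2 + 4*z/9 + 3*exp(-z/2)/2


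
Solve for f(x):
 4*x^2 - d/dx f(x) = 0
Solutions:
 f(x) = C1 + 4*x^3/3


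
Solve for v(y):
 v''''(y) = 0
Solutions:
 v(y) = C1 + C2*y + C3*y^2 + C4*y^3


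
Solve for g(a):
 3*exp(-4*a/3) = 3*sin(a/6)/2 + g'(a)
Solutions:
 g(a) = C1 + 9*cos(a/6) - 9*exp(-4*a/3)/4


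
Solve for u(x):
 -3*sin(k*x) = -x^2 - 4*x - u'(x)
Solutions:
 u(x) = C1 - x^3/3 - 2*x^2 - 3*cos(k*x)/k


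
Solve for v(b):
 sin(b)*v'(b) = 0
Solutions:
 v(b) = C1


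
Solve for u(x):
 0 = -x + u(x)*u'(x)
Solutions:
 u(x) = -sqrt(C1 + x^2)
 u(x) = sqrt(C1 + x^2)


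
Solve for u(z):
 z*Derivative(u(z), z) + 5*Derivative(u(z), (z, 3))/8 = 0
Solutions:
 u(z) = C1 + Integral(C2*airyai(-2*5^(2/3)*z/5) + C3*airybi(-2*5^(2/3)*z/5), z)


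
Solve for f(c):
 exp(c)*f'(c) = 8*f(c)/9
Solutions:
 f(c) = C1*exp(-8*exp(-c)/9)


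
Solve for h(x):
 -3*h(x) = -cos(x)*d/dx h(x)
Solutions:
 h(x) = C1*(sin(x) + 1)^(3/2)/(sin(x) - 1)^(3/2)


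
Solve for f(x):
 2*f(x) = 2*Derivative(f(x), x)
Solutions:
 f(x) = C1*exp(x)


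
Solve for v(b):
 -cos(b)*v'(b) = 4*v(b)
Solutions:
 v(b) = C1*(sin(b)^2 - 2*sin(b) + 1)/(sin(b)^2 + 2*sin(b) + 1)


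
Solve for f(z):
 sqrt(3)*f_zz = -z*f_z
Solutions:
 f(z) = C1 + C2*erf(sqrt(2)*3^(3/4)*z/6)


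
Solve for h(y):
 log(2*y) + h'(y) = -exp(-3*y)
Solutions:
 h(y) = C1 - y*log(y) + y*(1 - log(2)) + exp(-3*y)/3


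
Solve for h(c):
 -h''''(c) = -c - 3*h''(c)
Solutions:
 h(c) = C1 + C2*c + C3*exp(-sqrt(3)*c) + C4*exp(sqrt(3)*c) - c^3/18


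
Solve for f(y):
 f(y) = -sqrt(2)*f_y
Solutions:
 f(y) = C1*exp(-sqrt(2)*y/2)


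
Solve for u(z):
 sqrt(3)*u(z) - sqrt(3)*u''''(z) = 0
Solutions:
 u(z) = C1*exp(-z) + C2*exp(z) + C3*sin(z) + C4*cos(z)


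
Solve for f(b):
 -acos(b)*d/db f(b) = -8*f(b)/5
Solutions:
 f(b) = C1*exp(8*Integral(1/acos(b), b)/5)


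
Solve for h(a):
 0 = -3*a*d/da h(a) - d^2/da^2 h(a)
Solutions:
 h(a) = C1 + C2*erf(sqrt(6)*a/2)


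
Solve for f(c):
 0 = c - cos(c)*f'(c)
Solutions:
 f(c) = C1 + Integral(c/cos(c), c)


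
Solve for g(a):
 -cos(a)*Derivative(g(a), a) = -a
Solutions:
 g(a) = C1 + Integral(a/cos(a), a)


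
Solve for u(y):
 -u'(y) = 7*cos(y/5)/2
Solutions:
 u(y) = C1 - 35*sin(y/5)/2


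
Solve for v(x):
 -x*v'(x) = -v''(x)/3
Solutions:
 v(x) = C1 + C2*erfi(sqrt(6)*x/2)


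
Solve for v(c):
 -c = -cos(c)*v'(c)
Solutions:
 v(c) = C1 + Integral(c/cos(c), c)


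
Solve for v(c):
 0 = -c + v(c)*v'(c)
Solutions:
 v(c) = -sqrt(C1 + c^2)
 v(c) = sqrt(C1 + c^2)


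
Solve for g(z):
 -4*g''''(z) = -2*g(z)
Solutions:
 g(z) = C1*exp(-2^(3/4)*z/2) + C2*exp(2^(3/4)*z/2) + C3*sin(2^(3/4)*z/2) + C4*cos(2^(3/4)*z/2)


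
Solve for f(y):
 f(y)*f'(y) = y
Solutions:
 f(y) = -sqrt(C1 + y^2)
 f(y) = sqrt(C1 + y^2)


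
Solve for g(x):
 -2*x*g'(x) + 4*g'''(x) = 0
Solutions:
 g(x) = C1 + Integral(C2*airyai(2^(2/3)*x/2) + C3*airybi(2^(2/3)*x/2), x)


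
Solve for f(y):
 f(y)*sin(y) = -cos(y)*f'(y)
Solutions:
 f(y) = C1*cos(y)


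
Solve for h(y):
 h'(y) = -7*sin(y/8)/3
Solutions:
 h(y) = C1 + 56*cos(y/8)/3


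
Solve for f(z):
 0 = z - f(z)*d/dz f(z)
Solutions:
 f(z) = -sqrt(C1 + z^2)
 f(z) = sqrt(C1 + z^2)


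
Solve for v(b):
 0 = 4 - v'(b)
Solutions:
 v(b) = C1 + 4*b


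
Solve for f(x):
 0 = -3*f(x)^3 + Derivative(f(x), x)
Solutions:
 f(x) = -sqrt(2)*sqrt(-1/(C1 + 3*x))/2
 f(x) = sqrt(2)*sqrt(-1/(C1 + 3*x))/2


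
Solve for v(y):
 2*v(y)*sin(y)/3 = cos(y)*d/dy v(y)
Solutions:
 v(y) = C1/cos(y)^(2/3)


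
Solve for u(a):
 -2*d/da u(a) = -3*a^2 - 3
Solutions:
 u(a) = C1 + a^3/2 + 3*a/2


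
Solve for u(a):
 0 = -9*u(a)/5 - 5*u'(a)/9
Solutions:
 u(a) = C1*exp(-81*a/25)


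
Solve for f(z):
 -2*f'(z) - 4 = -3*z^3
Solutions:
 f(z) = C1 + 3*z^4/8 - 2*z


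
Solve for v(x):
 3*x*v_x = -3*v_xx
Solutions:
 v(x) = C1 + C2*erf(sqrt(2)*x/2)


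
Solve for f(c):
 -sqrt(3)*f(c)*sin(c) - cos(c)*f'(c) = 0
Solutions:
 f(c) = C1*cos(c)^(sqrt(3))


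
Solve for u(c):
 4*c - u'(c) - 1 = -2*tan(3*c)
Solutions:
 u(c) = C1 + 2*c^2 - c - 2*log(cos(3*c))/3


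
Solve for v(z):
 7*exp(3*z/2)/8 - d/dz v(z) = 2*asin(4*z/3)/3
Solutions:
 v(z) = C1 - 2*z*asin(4*z/3)/3 - sqrt(9 - 16*z^2)/6 + 7*exp(3*z/2)/12


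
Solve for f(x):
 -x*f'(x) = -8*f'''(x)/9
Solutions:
 f(x) = C1 + Integral(C2*airyai(3^(2/3)*x/2) + C3*airybi(3^(2/3)*x/2), x)


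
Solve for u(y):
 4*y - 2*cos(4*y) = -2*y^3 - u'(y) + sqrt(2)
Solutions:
 u(y) = C1 - y^4/2 - 2*y^2 + sqrt(2)*y + sin(4*y)/2


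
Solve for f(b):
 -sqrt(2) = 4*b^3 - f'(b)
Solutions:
 f(b) = C1 + b^4 + sqrt(2)*b


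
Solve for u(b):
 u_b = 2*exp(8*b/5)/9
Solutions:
 u(b) = C1 + 5*exp(8*b/5)/36


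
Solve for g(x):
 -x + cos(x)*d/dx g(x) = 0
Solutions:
 g(x) = C1 + Integral(x/cos(x), x)


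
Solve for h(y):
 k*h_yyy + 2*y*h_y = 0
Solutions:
 h(y) = C1 + Integral(C2*airyai(2^(1/3)*y*(-1/k)^(1/3)) + C3*airybi(2^(1/3)*y*(-1/k)^(1/3)), y)


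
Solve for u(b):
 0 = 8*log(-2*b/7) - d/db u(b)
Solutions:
 u(b) = C1 + 8*b*log(-b) + 8*b*(-log(7) - 1 + log(2))


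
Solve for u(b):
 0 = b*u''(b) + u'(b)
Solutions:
 u(b) = C1 + C2*log(b)


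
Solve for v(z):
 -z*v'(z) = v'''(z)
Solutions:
 v(z) = C1 + Integral(C2*airyai(-z) + C3*airybi(-z), z)


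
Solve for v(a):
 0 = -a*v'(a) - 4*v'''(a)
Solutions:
 v(a) = C1 + Integral(C2*airyai(-2^(1/3)*a/2) + C3*airybi(-2^(1/3)*a/2), a)


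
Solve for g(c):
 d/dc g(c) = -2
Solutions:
 g(c) = C1 - 2*c


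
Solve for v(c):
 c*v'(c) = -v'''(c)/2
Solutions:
 v(c) = C1 + Integral(C2*airyai(-2^(1/3)*c) + C3*airybi(-2^(1/3)*c), c)


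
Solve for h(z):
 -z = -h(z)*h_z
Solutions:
 h(z) = -sqrt(C1 + z^2)
 h(z) = sqrt(C1 + z^2)


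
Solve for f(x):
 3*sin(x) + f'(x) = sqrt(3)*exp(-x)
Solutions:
 f(x) = C1 + 3*cos(x) - sqrt(3)*exp(-x)


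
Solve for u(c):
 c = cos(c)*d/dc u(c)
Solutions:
 u(c) = C1 + Integral(c/cos(c), c)


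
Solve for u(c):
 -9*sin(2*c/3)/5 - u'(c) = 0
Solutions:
 u(c) = C1 + 27*cos(2*c/3)/10


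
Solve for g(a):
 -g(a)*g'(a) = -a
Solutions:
 g(a) = -sqrt(C1 + a^2)
 g(a) = sqrt(C1 + a^2)


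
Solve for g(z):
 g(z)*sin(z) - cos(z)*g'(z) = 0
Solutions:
 g(z) = C1/cos(z)


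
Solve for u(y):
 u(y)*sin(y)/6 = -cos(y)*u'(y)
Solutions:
 u(y) = C1*cos(y)^(1/6)


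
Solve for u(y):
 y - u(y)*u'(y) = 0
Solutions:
 u(y) = -sqrt(C1 + y^2)
 u(y) = sqrt(C1 + y^2)


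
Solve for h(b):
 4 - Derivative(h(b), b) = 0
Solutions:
 h(b) = C1 + 4*b


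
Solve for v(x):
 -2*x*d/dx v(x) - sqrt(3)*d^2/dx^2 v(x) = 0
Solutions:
 v(x) = C1 + C2*erf(3^(3/4)*x/3)


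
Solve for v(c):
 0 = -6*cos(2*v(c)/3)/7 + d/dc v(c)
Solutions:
 -6*c/7 - 3*log(sin(2*v(c)/3) - 1)/4 + 3*log(sin(2*v(c)/3) + 1)/4 = C1


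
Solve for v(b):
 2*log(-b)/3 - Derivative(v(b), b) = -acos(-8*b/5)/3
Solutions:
 v(b) = C1 + 2*b*log(-b)/3 + b*acos(-8*b/5)/3 - 2*b/3 + sqrt(25 - 64*b^2)/24


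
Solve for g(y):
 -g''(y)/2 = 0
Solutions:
 g(y) = C1 + C2*y


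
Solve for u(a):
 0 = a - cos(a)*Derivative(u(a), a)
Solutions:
 u(a) = C1 + Integral(a/cos(a), a)


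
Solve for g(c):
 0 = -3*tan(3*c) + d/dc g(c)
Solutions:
 g(c) = C1 - log(cos(3*c))


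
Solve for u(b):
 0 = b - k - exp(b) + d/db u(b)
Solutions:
 u(b) = C1 - b^2/2 + b*k + exp(b)


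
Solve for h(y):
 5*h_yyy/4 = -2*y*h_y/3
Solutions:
 h(y) = C1 + Integral(C2*airyai(-2*15^(2/3)*y/15) + C3*airybi(-2*15^(2/3)*y/15), y)


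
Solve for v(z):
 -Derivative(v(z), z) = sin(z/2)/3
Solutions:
 v(z) = C1 + 2*cos(z/2)/3


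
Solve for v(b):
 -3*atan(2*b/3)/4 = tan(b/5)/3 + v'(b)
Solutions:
 v(b) = C1 - 3*b*atan(2*b/3)/4 + 9*log(4*b^2 + 9)/16 + 5*log(cos(b/5))/3


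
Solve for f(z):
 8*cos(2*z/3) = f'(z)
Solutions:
 f(z) = C1 + 12*sin(2*z/3)


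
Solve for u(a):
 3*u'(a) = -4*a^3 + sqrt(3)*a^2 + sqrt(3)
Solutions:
 u(a) = C1 - a^4/3 + sqrt(3)*a^3/9 + sqrt(3)*a/3


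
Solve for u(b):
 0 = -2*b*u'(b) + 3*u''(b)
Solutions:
 u(b) = C1 + C2*erfi(sqrt(3)*b/3)


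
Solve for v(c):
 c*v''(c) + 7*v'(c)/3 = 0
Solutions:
 v(c) = C1 + C2/c^(4/3)


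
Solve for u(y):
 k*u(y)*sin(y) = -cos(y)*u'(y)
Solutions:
 u(y) = C1*exp(k*log(cos(y)))


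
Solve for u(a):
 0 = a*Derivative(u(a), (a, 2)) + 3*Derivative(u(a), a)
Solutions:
 u(a) = C1 + C2/a^2


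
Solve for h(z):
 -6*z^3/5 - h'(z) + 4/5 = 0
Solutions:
 h(z) = C1 - 3*z^4/10 + 4*z/5


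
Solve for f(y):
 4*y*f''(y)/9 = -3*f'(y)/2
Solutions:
 f(y) = C1 + C2/y^(19/8)


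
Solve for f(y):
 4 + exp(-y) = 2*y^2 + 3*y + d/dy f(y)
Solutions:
 f(y) = C1 - 2*y^3/3 - 3*y^2/2 + 4*y - exp(-y)


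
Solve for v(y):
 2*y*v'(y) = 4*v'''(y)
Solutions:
 v(y) = C1 + Integral(C2*airyai(2^(2/3)*y/2) + C3*airybi(2^(2/3)*y/2), y)


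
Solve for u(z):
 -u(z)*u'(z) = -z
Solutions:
 u(z) = -sqrt(C1 + z^2)
 u(z) = sqrt(C1 + z^2)


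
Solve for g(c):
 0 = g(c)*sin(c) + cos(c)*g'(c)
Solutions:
 g(c) = C1*cos(c)


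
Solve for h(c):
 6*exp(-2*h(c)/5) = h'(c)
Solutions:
 h(c) = 5*log(-sqrt(C1 + 6*c)) - 5*log(5) + 5*log(10)/2
 h(c) = 5*log(C1 + 6*c)/2 - 5*log(5) + 5*log(10)/2


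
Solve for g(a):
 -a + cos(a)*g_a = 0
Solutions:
 g(a) = C1 + Integral(a/cos(a), a)


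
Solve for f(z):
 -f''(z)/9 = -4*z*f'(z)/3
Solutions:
 f(z) = C1 + C2*erfi(sqrt(6)*z)


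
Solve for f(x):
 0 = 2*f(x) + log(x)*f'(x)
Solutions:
 f(x) = C1*exp(-2*li(x))


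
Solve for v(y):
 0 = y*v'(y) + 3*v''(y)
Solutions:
 v(y) = C1 + C2*erf(sqrt(6)*y/6)


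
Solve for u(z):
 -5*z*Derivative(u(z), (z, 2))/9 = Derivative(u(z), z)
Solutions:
 u(z) = C1 + C2/z^(4/5)


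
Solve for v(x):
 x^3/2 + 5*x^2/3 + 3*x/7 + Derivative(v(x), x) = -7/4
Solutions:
 v(x) = C1 - x^4/8 - 5*x^3/9 - 3*x^2/14 - 7*x/4


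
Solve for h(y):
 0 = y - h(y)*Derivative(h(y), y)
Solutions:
 h(y) = -sqrt(C1 + y^2)
 h(y) = sqrt(C1 + y^2)


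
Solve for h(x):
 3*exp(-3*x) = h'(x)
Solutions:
 h(x) = C1 - exp(-3*x)


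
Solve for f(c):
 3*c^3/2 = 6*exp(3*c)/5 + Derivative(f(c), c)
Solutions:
 f(c) = C1 + 3*c^4/8 - 2*exp(3*c)/5


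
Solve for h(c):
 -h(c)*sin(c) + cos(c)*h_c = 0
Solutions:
 h(c) = C1/cos(c)


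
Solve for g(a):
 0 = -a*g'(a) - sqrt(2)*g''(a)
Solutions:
 g(a) = C1 + C2*erf(2^(1/4)*a/2)


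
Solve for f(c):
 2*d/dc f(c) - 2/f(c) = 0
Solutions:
 f(c) = -sqrt(C1 + 2*c)
 f(c) = sqrt(C1 + 2*c)


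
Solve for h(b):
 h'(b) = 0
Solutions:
 h(b) = C1


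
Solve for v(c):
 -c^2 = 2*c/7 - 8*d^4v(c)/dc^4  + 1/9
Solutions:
 v(c) = C1 + C2*c + C3*c^2 + C4*c^3 + c^6/2880 + c^5/3360 + c^4/1728


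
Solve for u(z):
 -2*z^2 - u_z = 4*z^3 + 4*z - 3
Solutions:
 u(z) = C1 - z^4 - 2*z^3/3 - 2*z^2 + 3*z


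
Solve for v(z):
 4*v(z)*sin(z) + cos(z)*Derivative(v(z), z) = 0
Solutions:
 v(z) = C1*cos(z)^4


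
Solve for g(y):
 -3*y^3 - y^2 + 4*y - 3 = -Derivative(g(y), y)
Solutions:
 g(y) = C1 + 3*y^4/4 + y^3/3 - 2*y^2 + 3*y


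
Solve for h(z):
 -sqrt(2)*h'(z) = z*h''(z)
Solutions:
 h(z) = C1 + C2*z^(1 - sqrt(2))


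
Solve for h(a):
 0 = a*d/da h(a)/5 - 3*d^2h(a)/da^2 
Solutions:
 h(a) = C1 + C2*erfi(sqrt(30)*a/30)


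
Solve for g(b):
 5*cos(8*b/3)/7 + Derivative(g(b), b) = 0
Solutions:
 g(b) = C1 - 15*sin(8*b/3)/56


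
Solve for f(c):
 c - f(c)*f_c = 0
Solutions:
 f(c) = -sqrt(C1 + c^2)
 f(c) = sqrt(C1 + c^2)


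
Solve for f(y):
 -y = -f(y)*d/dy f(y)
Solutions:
 f(y) = -sqrt(C1 + y^2)
 f(y) = sqrt(C1 + y^2)


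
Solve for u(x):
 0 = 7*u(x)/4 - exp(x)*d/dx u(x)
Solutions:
 u(x) = C1*exp(-7*exp(-x)/4)


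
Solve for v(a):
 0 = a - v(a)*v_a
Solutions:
 v(a) = -sqrt(C1 + a^2)
 v(a) = sqrt(C1 + a^2)


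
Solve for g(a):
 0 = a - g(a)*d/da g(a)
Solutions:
 g(a) = -sqrt(C1 + a^2)
 g(a) = sqrt(C1 + a^2)


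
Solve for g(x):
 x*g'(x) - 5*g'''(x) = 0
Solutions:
 g(x) = C1 + Integral(C2*airyai(5^(2/3)*x/5) + C3*airybi(5^(2/3)*x/5), x)


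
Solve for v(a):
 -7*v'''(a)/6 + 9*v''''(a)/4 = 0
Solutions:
 v(a) = C1 + C2*a + C3*a^2 + C4*exp(14*a/27)


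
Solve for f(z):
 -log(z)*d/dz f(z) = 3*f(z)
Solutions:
 f(z) = C1*exp(-3*li(z))


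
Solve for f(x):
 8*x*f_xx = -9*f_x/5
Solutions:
 f(x) = C1 + C2*x^(31/40)


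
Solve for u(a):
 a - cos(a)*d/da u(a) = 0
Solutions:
 u(a) = C1 + Integral(a/cos(a), a)


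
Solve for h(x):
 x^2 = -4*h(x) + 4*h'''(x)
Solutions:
 h(x) = C3*exp(x) - x^2/4 + (C1*sin(sqrt(3)*x/2) + C2*cos(sqrt(3)*x/2))*exp(-x/2)


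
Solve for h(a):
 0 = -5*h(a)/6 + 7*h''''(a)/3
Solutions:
 h(a) = C1*exp(-14^(3/4)*5^(1/4)*a/14) + C2*exp(14^(3/4)*5^(1/4)*a/14) + C3*sin(14^(3/4)*5^(1/4)*a/14) + C4*cos(14^(3/4)*5^(1/4)*a/14)


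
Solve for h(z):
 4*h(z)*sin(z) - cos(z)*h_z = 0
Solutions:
 h(z) = C1/cos(z)^4


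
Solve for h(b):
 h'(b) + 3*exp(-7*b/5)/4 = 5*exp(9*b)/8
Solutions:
 h(b) = C1 + 5*exp(9*b)/72 + 15*exp(-7*b/5)/28


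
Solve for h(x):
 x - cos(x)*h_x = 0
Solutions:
 h(x) = C1 + Integral(x/cos(x), x)


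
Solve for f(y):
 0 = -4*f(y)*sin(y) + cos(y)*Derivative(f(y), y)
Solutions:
 f(y) = C1/cos(y)^4


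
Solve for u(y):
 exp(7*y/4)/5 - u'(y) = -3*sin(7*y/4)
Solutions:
 u(y) = C1 + 4*exp(7*y/4)/35 - 12*cos(7*y/4)/7


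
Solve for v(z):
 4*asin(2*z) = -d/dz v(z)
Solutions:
 v(z) = C1 - 4*z*asin(2*z) - 2*sqrt(1 - 4*z^2)


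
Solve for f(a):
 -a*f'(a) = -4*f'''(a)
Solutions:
 f(a) = C1 + Integral(C2*airyai(2^(1/3)*a/2) + C3*airybi(2^(1/3)*a/2), a)


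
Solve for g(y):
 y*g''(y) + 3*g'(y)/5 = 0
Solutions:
 g(y) = C1 + C2*y^(2/5)


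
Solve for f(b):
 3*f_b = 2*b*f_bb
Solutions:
 f(b) = C1 + C2*b^(5/2)


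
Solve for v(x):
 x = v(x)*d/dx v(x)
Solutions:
 v(x) = -sqrt(C1 + x^2)
 v(x) = sqrt(C1 + x^2)


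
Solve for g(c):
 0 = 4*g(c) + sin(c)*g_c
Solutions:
 g(c) = C1*(cos(c)^2 + 2*cos(c) + 1)/(cos(c)^2 - 2*cos(c) + 1)


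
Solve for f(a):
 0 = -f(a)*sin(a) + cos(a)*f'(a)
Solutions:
 f(a) = C1/cos(a)
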